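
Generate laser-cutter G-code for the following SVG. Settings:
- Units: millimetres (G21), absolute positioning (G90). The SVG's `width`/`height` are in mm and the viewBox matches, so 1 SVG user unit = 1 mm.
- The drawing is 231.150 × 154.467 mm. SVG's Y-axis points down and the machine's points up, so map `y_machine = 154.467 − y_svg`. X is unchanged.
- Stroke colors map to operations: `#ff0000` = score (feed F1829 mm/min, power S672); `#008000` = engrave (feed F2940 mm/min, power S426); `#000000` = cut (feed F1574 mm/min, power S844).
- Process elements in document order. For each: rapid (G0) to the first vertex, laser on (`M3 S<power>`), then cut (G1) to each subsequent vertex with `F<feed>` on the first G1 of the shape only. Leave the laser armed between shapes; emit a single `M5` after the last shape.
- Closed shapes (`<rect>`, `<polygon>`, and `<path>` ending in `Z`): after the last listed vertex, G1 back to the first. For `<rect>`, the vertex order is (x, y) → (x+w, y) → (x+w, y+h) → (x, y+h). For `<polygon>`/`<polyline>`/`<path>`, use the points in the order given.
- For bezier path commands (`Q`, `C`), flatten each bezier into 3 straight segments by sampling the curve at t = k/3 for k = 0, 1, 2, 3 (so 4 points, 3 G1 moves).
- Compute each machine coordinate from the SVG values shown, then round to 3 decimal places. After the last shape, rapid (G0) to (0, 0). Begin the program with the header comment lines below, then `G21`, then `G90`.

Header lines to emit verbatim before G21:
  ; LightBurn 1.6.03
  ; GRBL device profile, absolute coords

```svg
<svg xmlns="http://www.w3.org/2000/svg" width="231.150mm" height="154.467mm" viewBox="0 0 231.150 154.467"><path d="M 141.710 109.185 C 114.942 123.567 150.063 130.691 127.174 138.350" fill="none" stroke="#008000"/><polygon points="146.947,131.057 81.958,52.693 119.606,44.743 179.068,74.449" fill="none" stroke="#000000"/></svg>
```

; LightBurn 1.6.03
; GRBL device profile, absolute coords
G21
G90
G0 X141.710 Y45.282
M3 S426
G1 X131.131 Y33.031 F2940
G1 X135.167 Y23.886
G1 X127.174 Y16.117
G0 X146.947 Y23.410
M3 S844
G1 X81.958 Y101.774 F1574
G1 X119.606 Y109.724
G1 X179.068 Y80.018
G1 X146.947 Y23.410
M5
G0 X0.000 Y0.000

1 u = 1 mm; y_m = 154.467 − y.

[1] `<path>` cubic bezier, #008000→engrave S426 F2940: (141.710,45.282) → (131.131,33.031) → (135.167,23.886) → (127.174,16.117)

[2] `<polygon>` closed polygon, #000000→cut S844 F1574: (146.947,23.410) → (81.958,101.774) → (119.606,109.724) → (179.068,80.018) → (146.947,23.410) (closed)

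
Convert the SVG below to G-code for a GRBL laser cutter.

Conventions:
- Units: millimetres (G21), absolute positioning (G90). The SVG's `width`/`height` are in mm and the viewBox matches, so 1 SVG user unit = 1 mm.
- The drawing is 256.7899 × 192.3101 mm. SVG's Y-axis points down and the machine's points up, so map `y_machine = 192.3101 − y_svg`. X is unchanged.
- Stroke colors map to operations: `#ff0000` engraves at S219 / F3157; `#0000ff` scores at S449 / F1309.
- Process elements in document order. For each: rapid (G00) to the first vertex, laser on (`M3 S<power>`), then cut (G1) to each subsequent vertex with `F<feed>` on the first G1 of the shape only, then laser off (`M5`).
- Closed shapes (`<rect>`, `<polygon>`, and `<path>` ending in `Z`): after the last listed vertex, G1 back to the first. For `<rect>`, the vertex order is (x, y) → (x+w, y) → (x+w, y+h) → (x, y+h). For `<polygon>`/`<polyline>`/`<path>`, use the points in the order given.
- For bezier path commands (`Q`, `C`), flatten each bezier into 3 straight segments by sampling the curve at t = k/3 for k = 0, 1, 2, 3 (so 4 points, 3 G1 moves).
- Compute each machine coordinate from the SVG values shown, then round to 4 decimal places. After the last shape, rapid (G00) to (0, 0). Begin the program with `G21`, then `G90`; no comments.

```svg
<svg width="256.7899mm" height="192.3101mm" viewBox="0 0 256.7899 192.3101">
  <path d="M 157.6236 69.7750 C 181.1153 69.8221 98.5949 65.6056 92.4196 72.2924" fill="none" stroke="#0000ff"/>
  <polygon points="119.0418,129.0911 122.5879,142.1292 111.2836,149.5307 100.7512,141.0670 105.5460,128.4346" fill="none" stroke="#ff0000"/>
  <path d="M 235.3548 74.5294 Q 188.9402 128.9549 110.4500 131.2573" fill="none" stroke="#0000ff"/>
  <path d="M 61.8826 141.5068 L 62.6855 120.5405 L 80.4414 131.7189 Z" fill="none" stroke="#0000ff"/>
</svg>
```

1 u = 1 mm; y_m = 192.3101 − y.

[1] `<path>` cubic bezier, #0000ff→score S449 F1309: (157.6236,122.5351) → (152.5319,123.3475) → (117.2893,123.6318) → (92.4196,120.0177)

[2] `<polygon>` regular polygon, #ff0000→engrave S219 F3157: (119.0418,63.2190) → (122.5879,50.1809) → (111.2836,42.7794) → (100.7512,51.2431) → (105.5460,63.8755) → (119.0418,63.2190) (closed)

[3] `<path>` quadratic bezier, #0000ff→score S449 F1309: (235.3548,117.7807) → (200.8478,87.2885) → (159.2128,68.3792) → (110.4500,61.0528)

[4] `<path>` regular polygon, #0000ff→score S449 F1309: (61.8826,50.8033) → (62.6855,71.7696) → (80.4414,60.5912) → (61.8826,50.8033) (closed)

G21
G90
G00 X157.6236 Y122.5351
M3 S449
G1 X152.5319 Y123.3475 F1309
G1 X117.2893 Y123.6318
G1 X92.4196 Y120.0177
M5
G00 X119.0418 Y63.2190
M3 S219
G1 X122.5879 Y50.1809 F3157
G1 X111.2836 Y42.7794
G1 X100.7512 Y51.2431
G1 X105.5460 Y63.8755
G1 X119.0418 Y63.2190
M5
G00 X235.3548 Y117.7807
M3 S449
G1 X200.8478 Y87.2885 F1309
G1 X159.2128 Y68.3792
G1 X110.4500 Y61.0528
M5
G00 X61.8826 Y50.8033
M3 S449
G1 X62.6855 Y71.7696 F1309
G1 X80.4414 Y60.5912
G1 X61.8826 Y50.8033
M5
G00 X0.0000 Y0.0000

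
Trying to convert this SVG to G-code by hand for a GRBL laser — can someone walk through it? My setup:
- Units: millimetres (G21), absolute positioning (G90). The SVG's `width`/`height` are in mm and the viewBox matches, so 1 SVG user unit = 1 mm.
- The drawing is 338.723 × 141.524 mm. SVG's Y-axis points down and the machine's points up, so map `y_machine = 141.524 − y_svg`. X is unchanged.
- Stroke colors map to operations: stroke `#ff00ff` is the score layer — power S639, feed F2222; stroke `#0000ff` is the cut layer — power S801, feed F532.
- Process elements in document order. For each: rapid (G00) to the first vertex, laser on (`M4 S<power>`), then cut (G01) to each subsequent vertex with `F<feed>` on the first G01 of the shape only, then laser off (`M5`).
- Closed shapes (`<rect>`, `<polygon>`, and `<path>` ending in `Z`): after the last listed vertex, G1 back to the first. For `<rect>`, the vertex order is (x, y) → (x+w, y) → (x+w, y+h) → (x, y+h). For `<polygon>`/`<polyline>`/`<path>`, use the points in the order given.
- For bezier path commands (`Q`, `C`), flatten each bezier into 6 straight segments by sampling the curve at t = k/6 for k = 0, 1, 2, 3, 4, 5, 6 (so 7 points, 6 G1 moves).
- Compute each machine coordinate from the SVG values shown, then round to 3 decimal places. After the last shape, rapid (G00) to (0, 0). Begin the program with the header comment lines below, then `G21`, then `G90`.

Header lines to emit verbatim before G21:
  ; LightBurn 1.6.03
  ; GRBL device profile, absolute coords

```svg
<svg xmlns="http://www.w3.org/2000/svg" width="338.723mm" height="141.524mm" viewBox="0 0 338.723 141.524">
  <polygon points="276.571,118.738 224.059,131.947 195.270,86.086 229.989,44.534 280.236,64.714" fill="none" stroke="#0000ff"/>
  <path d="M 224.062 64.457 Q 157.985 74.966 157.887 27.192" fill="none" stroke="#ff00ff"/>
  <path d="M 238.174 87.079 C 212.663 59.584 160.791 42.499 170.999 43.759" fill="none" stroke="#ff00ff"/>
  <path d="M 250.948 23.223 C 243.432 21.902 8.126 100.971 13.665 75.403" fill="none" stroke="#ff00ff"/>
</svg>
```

Since the viewBox matches the mm dimensions, user units are millimetres directly. The only transform is the Y-flip y_m = 141.524 − y_svg.

Shape 1 is a regular polygon drawn with `<polygon>`. Its stroke #0000ff means cut at S801, F532. After flipping Y the toolpath is (276.571,22.786) → (224.059,9.577) → (195.270,55.438) → (229.989,96.990) → (280.236,76.810) → (276.571,22.786), returning to the start.

Shape 2 is a quadratic bezier drawn with `<path>`. Its stroke #ff00ff means score at S639, F2222. After flipping Y the toolpath is (224.062,77.067) → (203.869,75.183) → (187.342,76.537) → (174.480,81.129) → (165.283,88.959) → (159.752,100.026) → (157.887,114.332).

Shape 3 is a cubic bezier drawn with `<path>`. Its stroke #ff00ff means score at S639, F2222. After flipping Y the toolpath is (238.174,54.445) → (223.631,67.288) → (207.152,78.176) → (191.192,86.888) → (178.209,93.204) → (170.659,96.903) → (170.999,97.765).

Shape 4 is a cubic bezier drawn with `<path>`. Its stroke #ff00ff means score at S639, F2222. After flipping Y the toolpath is (250.948,118.301) → (230.377,113.119) → (184.859,99.678) → (127.411,83.118) → (71.051,68.579) → (28.796,61.200) → (13.665,66.121).

; LightBurn 1.6.03
; GRBL device profile, absolute coords
G21
G90
G00 X276.571 Y22.786
M4 S801
G01 X224.059 Y9.577 F532
G01 X195.270 Y55.438
G01 X229.989 Y96.990
G01 X280.236 Y76.810
G01 X276.571 Y22.786
M5
G00 X224.062 Y77.067
M4 S639
G01 X203.869 Y75.183 F2222
G01 X187.342 Y76.537
G01 X174.480 Y81.129
G01 X165.283 Y88.959
G01 X159.752 Y100.026
G01 X157.887 Y114.332
M5
G00 X238.174 Y54.445
M4 S639
G01 X223.631 Y67.288 F2222
G01 X207.152 Y78.176
G01 X191.192 Y86.888
G01 X178.209 Y93.204
G01 X170.659 Y96.903
G01 X170.999 Y97.765
M5
G00 X250.948 Y118.301
M4 S639
G01 X230.377 Y113.119 F2222
G01 X184.859 Y99.678
G01 X127.411 Y83.118
G01 X71.051 Y68.579
G01 X28.796 Y61.200
G01 X13.665 Y66.121
M5
G00 X0.000 Y0.000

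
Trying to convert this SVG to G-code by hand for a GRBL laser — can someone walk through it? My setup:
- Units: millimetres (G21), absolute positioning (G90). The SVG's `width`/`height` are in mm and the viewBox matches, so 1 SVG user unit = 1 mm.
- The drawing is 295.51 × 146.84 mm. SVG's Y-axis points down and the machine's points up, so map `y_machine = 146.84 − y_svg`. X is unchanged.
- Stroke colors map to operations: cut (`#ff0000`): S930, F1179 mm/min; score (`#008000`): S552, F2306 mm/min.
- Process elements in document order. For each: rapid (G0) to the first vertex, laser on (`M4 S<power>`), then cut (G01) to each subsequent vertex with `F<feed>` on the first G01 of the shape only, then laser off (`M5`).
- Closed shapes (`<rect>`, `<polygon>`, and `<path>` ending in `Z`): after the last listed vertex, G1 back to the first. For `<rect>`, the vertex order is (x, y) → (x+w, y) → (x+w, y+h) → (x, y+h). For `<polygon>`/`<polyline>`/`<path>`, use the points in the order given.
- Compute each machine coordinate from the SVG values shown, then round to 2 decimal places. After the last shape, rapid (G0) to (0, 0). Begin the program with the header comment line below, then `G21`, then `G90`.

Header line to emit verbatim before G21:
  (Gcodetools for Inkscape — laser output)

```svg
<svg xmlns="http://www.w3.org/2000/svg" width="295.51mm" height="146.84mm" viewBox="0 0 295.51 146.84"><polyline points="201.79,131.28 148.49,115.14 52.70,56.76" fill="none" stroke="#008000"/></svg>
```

Since the viewBox matches the mm dimensions, user units are millimetres directly. The only transform is the Y-flip y_m = 146.84 − y_svg.

Shape 1 is a open polyline drawn with `<polyline>`. Its stroke #008000 means score at S552, F2306. After flipping Y the toolpath is (201.79,15.56) → (148.49,31.70) → (52.70,90.08).

(Gcodetools for Inkscape — laser output)
G21
G90
G0 X201.79 Y15.56
M4 S552
G01 X148.49 Y31.70 F2306
G01 X52.70 Y90.08
M5
G0 X0.00 Y0.00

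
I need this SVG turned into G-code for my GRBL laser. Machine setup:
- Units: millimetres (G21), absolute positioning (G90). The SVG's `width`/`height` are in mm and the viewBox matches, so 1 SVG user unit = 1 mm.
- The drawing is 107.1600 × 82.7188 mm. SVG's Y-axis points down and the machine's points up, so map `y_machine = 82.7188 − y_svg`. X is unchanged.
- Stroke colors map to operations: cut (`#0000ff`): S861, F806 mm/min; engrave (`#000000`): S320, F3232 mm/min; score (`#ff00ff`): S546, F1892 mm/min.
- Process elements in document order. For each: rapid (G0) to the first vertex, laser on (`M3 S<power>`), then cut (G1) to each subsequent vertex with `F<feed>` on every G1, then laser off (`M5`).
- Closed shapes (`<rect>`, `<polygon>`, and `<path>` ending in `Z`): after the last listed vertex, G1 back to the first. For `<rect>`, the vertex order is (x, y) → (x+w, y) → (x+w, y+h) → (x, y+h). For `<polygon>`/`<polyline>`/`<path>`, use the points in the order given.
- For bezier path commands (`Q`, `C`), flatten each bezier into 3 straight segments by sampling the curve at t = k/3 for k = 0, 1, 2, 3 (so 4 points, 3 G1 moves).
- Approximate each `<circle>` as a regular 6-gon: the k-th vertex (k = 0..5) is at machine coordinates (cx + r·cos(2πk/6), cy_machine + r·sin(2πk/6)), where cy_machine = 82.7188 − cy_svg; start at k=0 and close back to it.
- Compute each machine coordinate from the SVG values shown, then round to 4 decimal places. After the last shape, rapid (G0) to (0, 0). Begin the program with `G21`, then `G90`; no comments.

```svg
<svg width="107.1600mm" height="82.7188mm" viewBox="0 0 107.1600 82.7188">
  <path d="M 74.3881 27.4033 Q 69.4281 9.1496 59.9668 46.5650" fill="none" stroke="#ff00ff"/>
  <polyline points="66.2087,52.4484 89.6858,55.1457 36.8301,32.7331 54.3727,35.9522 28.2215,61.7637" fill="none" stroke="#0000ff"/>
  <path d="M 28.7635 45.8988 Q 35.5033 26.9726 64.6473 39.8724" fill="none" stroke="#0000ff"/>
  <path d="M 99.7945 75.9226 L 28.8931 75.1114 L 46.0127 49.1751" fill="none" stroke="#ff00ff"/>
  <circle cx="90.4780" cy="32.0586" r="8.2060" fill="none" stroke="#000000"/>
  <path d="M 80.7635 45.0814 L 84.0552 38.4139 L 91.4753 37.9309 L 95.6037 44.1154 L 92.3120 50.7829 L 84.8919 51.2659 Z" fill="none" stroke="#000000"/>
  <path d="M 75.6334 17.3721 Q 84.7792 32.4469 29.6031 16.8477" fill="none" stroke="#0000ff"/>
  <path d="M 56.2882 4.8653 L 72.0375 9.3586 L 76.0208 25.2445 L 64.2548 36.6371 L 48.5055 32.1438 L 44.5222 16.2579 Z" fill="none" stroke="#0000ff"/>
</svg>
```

G21
G90
G0 X74.3881 Y55.3155
M3 S546
G1 X70.5813 Y61.2992 F1892
G1 X65.7742 Y54.9119 F1892
G1 X59.9668 Y36.1538 F1892
M5
G0 X66.2087 Y30.2704
M3 S861
G1 X89.6858 Y27.5731 F806
G1 X36.8301 Y49.9857 F806
G1 X54.3727 Y46.7666 F806
G1 X28.2215 Y20.9551 F806
M5
G0 X28.7635 Y36.8200
M3 S861
G1 X35.7461 Y45.9012 F806
G1 X47.7073 Y47.9100 F806
G1 X64.6473 Y42.8464 F806
M5
G0 X99.7945 Y6.7962
M3 S546
G1 X28.8931 Y7.6074 F1892
G1 X46.0127 Y33.5437 F1892
M5
G0 X98.6840 Y50.6602
M3 S320
G1 X94.5810 Y57.7668 F3232
G1 X86.3750 Y57.7668 F3232
G1 X82.2720 Y50.6602 F3232
G1 X86.3750 Y43.5536 F3232
G1 X94.5810 Y43.5536 F3232
G1 X98.6840 Y50.6602 F3232
M5
G0 X80.7635 Y37.6374
M3 S320
G1 X84.0552 Y44.3049 F3232
G1 X91.4753 Y44.7879 F3232
G1 X95.6037 Y38.6034 F3232
G1 X92.3120 Y31.9359 F3232
G1 X84.8919 Y31.4529 F3232
G1 X80.7635 Y37.6374 F3232
M5
G0 X75.6334 Y65.3467
M3 S861
G1 X74.5837 Y58.7051 F806
G1 X59.2403 Y58.8799 F806
G1 X29.6031 Y65.8711 F806
M5
G0 X56.2882 Y77.8535
M3 S861
G1 X72.0375 Y73.3602 F806
G1 X76.0208 Y57.4743 F806
G1 X64.2548 Y46.0817 F806
G1 X48.5055 Y50.5750 F806
G1 X44.5222 Y66.4609 F806
G1 X56.2882 Y77.8535 F806
M5
G0 X0.0000 Y0.0000

Since the viewBox matches the mm dimensions, user units are millimetres directly. The only transform is the Y-flip y_m = 82.7188 − y_svg.

Shape 1 is a quadratic bezier drawn with `<path>`. Its stroke #ff00ff means score at S546, F1892. After flipping Y the toolpath is (74.3881,55.3155) → (70.5813,61.2992) → (65.7742,54.9119) → (59.9668,36.1538).

Shape 2 is a open polyline drawn with `<polyline>`. Its stroke #0000ff means cut at S861, F806. After flipping Y the toolpath is (66.2087,30.2704) → (89.6858,27.5731) → (36.8301,49.9857) → (54.3727,46.7666) → (28.2215,20.9551).

Shape 3 is a quadratic bezier drawn with `<path>`. Its stroke #0000ff means cut at S861, F806. After flipping Y the toolpath is (28.7635,36.8200) → (35.7461,45.9012) → (47.7073,47.9100) → (64.6473,42.8464).

Shape 4 is a open polyline drawn with `<path>`. Its stroke #ff00ff means score at S546, F1892. After flipping Y the toolpath is (99.7945,6.7962) → (28.8931,7.6074) → (46.0127,33.5437).

Shape 5 is a circle drawn with `<circle>`. Its stroke #000000 means engrave at S320, F3232. After flipping Y the toolpath is (98.6840,50.6602) → (94.5810,57.7668) → (86.3750,57.7668) → (82.2720,50.6602) → (86.3750,43.5536) → (94.5810,43.5536) → (98.6840,50.6602), returning to the start.

Shape 6 is a regular polygon drawn with `<path>`. Its stroke #000000 means engrave at S320, F3232. After flipping Y the toolpath is (80.7635,37.6374) → (84.0552,44.3049) → (91.4753,44.7879) → (95.6037,38.6034) → (92.3120,31.9359) → (84.8919,31.4529) → (80.7635,37.6374), returning to the start.

Shape 7 is a quadratic bezier drawn with `<path>`. Its stroke #0000ff means cut at S861, F806. After flipping Y the toolpath is (75.6334,65.3467) → (74.5837,58.7051) → (59.2403,58.8799) → (29.6031,65.8711).

Shape 8 is a regular polygon drawn with `<path>`. Its stroke #0000ff means cut at S861, F806. After flipping Y the toolpath is (56.2882,77.8535) → (72.0375,73.3602) → (76.0208,57.4743) → (64.2548,46.0817) → (48.5055,50.5750) → (44.5222,66.4609) → (56.2882,77.8535), returning to the start.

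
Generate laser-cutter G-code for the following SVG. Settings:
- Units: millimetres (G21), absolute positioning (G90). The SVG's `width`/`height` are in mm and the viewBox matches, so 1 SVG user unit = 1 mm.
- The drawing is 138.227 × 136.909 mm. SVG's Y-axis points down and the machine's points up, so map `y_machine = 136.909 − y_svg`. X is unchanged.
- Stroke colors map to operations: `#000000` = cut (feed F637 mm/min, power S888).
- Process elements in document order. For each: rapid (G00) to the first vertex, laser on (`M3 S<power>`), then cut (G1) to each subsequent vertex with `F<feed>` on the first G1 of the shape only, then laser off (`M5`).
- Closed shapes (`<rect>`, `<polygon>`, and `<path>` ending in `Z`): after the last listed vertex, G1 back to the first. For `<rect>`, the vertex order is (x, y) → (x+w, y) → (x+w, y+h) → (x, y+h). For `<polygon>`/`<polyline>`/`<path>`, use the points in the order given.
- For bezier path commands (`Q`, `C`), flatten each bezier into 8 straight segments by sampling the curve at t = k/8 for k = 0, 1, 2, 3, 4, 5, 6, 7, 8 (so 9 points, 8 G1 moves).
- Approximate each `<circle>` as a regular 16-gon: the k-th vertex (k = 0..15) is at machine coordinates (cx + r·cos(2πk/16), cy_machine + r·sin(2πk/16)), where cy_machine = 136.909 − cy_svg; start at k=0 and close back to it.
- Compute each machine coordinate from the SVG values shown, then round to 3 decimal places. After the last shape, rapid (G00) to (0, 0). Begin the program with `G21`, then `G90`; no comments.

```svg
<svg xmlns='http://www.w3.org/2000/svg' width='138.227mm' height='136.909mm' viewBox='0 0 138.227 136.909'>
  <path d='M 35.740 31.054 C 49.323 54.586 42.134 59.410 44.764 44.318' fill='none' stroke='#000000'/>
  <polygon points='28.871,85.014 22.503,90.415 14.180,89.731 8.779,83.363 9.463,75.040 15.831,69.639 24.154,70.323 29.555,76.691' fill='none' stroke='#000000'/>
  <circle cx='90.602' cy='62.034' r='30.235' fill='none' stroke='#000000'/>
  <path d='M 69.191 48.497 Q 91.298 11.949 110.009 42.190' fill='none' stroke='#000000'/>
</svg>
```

viewBox `0 0 138.227 136.909` with mm width/height → 1 unit = 1 mm. Flip: y_m = 136.909 − y_svg.

**Shape 1** — `<path>` cubic bezier, stroke `#000000` → cut (S888, F637). Control points (SVG): P0=(35.740,31.054), P1=(49.323,54.586), P2=(42.134,59.410), P3=(44.764,44.318); sampled at t=k/8. Machine vertices: (35.740,105.855) → (39.920,97.910) → (42.510,91.733) → (43.871,87.338) → (44.359,84.739) → (44.334,83.951) → (44.155,84.987) → (44.178,87.863) → (44.764,92.591). Open path.

**Shape 2** — `<polygon>` regular polygon, stroke `#000000` → cut (S888, F637). Machine vertices: (28.871,51.895) → (22.503,46.494) → (14.180,47.178) → (8.779,53.546) → (9.463,61.869) → (15.831,67.270) → (24.154,66.586) → (29.555,60.218) → (28.871,51.895). Closed: final G1 returns to the first vertex.

**Shape 3** — `<circle>` circle, stroke `#000000` → cut (S888, F637). Machine vertices: (120.837,74.875) → (118.535,86.445) → (111.981,96.254) → (102.172,102.808) → (90.602,105.110) → (79.032,102.808) → (69.223,96.254) → (62.669,86.445) → (60.367,74.875) → (62.669,63.305) → (69.223,53.496) → (79.032,46.942) → (90.602,44.640) → (102.172,46.942) → (111.981,53.496) → (118.535,63.305) → (120.837,74.875). Closed: final G1 returns to the first vertex.

**Shape 4** — `<path>` quadratic bezier, stroke `#000000` → cut (S888, F637). Control points (SVG): P0=(69.191,48.497), P1=(91.298,11.949), P2=(110.009,42.190); sampled at t=k/8. Machine vertices: (69.191,88.412) → (74.665,96.505) → (80.032,102.512) → (85.294,106.431) → (90.449,108.263) → (95.498,108.008) → (100.441,105.665) → (105.278,101.236) → (110.009,94.719). Open path.

G21
G90
G00 X35.740 Y105.855
M3 S888
G1 X39.920 Y97.910 F637
G1 X42.510 Y91.733
G1 X43.871 Y87.338
G1 X44.359 Y84.739
G1 X44.334 Y83.951
G1 X44.155 Y84.987
G1 X44.178 Y87.863
G1 X44.764 Y92.591
M5
G00 X28.871 Y51.895
M3 S888
G1 X22.503 Y46.494 F637
G1 X14.180 Y47.178
G1 X8.779 Y53.546
G1 X9.463 Y61.869
G1 X15.831 Y67.270
G1 X24.154 Y66.586
G1 X29.555 Y60.218
G1 X28.871 Y51.895
M5
G00 X120.837 Y74.875
M3 S888
G1 X118.535 Y86.445 F637
G1 X111.981 Y96.254
G1 X102.172 Y102.808
G1 X90.602 Y105.110
G1 X79.032 Y102.808
G1 X69.223 Y96.254
G1 X62.669 Y86.445
G1 X60.367 Y74.875
G1 X62.669 Y63.305
G1 X69.223 Y53.496
G1 X79.032 Y46.942
G1 X90.602 Y44.640
G1 X102.172 Y46.942
G1 X111.981 Y53.496
G1 X118.535 Y63.305
G1 X120.837 Y74.875
M5
G00 X69.191 Y88.412
M3 S888
G1 X74.665 Y96.505 F637
G1 X80.032 Y102.512
G1 X85.294 Y106.431
G1 X90.449 Y108.263
G1 X95.498 Y108.008
G1 X100.441 Y105.665
G1 X105.278 Y101.236
G1 X110.009 Y94.719
M5
G00 X0.000 Y0.000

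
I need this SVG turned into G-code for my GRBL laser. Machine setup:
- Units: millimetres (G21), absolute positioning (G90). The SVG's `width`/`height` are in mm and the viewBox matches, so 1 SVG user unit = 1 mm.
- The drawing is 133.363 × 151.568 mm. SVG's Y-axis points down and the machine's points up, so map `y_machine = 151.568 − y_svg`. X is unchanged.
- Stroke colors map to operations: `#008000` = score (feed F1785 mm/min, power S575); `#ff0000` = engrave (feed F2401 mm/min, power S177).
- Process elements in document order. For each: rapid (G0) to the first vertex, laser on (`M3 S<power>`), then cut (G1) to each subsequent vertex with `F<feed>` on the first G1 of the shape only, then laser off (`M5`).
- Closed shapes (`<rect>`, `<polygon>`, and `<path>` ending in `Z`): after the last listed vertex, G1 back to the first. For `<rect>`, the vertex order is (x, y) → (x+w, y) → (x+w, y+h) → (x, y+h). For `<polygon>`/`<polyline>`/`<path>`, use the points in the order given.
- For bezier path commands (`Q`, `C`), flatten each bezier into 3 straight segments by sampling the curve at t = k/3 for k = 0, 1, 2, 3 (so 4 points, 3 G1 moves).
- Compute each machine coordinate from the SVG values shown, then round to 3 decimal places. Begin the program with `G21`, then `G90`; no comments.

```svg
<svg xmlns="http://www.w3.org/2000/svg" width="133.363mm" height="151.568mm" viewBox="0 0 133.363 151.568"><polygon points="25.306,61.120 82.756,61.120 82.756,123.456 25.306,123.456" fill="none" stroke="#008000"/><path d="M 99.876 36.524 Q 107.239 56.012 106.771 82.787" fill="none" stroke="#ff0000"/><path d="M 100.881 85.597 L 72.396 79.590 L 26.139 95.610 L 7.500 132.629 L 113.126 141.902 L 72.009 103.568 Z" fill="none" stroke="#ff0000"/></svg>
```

G21
G90
G0 X25.306 Y90.448
M3 S575
G1 X82.756 Y90.448 F1785
G1 X82.756 Y28.112
G1 X25.306 Y28.112
G1 X25.306 Y90.448
M5
G0 X99.876 Y115.044
M3 S177
G1 X103.915 Y101.242 F2401
G1 X106.213 Y85.821
G1 X106.771 Y68.781
M5
G0 X100.881 Y65.971
M3 S177
G1 X72.396 Y71.978 F2401
G1 X26.139 Y55.958
G1 X7.500 Y18.939
G1 X113.126 Y9.666
G1 X72.009 Y48.000
G1 X100.881 Y65.971
M5

1 u = 1 mm; y_m = 151.568 − y.

[1] `<polygon>` rectangle, #008000→score S575 F1785: (25.306,90.448) → (82.756,90.448) → (82.756,28.112) → (25.306,28.112) → (25.306,90.448) (closed)

[2] `<path>` quadratic bezier, #ff0000→engrave S177 F2401: (99.876,115.044) → (103.915,101.242) → (106.213,85.821) → (106.771,68.781)

[3] `<path>` closed polygon, #ff0000→engrave S177 F2401: (100.881,65.971) → (72.396,71.978) → (26.139,55.958) → (7.500,18.939) → (113.126,9.666) → (72.009,48.000) → (100.881,65.971) (closed)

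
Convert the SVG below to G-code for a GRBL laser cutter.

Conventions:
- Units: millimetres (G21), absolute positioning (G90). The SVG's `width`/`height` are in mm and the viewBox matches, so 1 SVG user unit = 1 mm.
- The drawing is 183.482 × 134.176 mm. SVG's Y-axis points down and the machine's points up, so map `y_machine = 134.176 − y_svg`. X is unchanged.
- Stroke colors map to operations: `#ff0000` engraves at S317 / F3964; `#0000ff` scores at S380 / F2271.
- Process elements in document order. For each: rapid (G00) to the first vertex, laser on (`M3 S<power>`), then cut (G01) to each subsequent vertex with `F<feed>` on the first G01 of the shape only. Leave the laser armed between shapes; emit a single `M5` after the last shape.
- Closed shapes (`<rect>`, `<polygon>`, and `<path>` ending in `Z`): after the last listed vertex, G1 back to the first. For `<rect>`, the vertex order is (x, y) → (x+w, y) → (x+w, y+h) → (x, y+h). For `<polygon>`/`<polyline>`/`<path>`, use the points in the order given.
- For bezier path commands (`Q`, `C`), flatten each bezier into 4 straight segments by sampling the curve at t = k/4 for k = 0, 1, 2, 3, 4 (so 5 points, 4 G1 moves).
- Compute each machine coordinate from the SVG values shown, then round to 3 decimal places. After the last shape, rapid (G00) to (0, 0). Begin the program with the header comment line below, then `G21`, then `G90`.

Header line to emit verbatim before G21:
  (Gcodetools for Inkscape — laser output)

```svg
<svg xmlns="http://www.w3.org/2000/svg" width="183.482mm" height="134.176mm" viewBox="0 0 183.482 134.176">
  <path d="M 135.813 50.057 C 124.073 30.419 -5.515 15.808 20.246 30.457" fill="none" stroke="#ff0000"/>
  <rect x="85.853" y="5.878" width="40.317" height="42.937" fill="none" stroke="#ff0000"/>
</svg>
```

(Gcodetools for Inkscape — laser output)
G21
G90
G00 X135.813 Y84.119
M3 S317
G01 X109.180 Y97.526 F3964
G01 X63.967 Y106.777
G01 X25.784 Y109.598
G01 X20.246 Y103.719
G00 X85.853 Y128.298
M3 S317
G01 X126.170 Y128.298 F3964
G01 X126.170 Y85.361
G01 X85.853 Y85.361
G01 X85.853 Y128.298
M5
G00 X0.000 Y0.000

Since the viewBox matches the mm dimensions, user units are millimetres directly. The only transform is the Y-flip y_m = 134.176 − y_svg.

Shape 1 is a cubic bezier drawn with `<path>`. Its stroke #ff0000 means engrave at S317, F3964. After flipping Y the toolpath is (135.813,84.119) → (109.180,97.526) → (63.967,106.777) → (25.784,109.598) → (20.246,103.719).

Shape 2 is a rectangle drawn with `<rect>`. Its stroke #ff0000 means engrave at S317, F3964. After flipping Y the toolpath is (85.853,128.298) → (126.170,128.298) → (126.170,85.361) → (85.853,85.361) → (85.853,128.298), returning to the start.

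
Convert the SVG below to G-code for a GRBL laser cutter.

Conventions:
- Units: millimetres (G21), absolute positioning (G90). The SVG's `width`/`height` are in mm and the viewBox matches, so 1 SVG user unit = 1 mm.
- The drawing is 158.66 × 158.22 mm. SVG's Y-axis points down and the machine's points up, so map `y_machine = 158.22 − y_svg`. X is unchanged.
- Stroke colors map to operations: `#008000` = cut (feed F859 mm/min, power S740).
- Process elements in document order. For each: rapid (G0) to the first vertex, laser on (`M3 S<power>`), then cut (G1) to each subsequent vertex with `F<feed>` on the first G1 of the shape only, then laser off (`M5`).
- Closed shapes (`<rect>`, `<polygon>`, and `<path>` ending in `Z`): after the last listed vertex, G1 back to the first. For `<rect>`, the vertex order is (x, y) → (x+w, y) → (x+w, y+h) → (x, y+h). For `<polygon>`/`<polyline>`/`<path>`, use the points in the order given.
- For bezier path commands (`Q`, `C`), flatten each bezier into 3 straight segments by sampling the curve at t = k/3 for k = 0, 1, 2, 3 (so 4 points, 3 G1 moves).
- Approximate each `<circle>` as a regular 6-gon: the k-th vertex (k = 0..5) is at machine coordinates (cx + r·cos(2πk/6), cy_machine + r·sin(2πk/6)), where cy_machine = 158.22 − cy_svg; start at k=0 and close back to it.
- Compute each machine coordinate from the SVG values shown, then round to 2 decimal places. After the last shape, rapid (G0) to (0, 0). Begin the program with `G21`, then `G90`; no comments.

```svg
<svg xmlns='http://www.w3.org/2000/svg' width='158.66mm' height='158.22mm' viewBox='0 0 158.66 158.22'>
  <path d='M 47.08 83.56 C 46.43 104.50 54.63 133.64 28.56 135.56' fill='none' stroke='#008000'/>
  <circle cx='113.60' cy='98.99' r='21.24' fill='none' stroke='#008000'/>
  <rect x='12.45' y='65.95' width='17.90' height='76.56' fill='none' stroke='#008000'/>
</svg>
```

1 u = 1 mm; y_m = 158.22 − y.

[1] `<path>` cubic bezier, #008000→cut S740 F859: (47.08,74.66) → (47.78,52.30) → (44.80,32.34) → (28.56,22.66)

[2] `<circle>` circle, #008000→cut S740 F859: (134.84,59.23) → (124.22,77.62) → (102.98,77.62) → (92.36,59.23) → (102.98,40.84) → (124.22,40.84) → (134.84,59.23) (closed)

[3] `<rect>` rectangle, #008000→cut S740 F859: (12.45,92.27) → (30.35,92.27) → (30.35,15.71) → (12.45,15.71) → (12.45,92.27) (closed)

G21
G90
G0 X47.08 Y74.66
M3 S740
G1 X47.78 Y52.30 F859
G1 X44.80 Y32.34
G1 X28.56 Y22.66
M5
G0 X134.84 Y59.23
M3 S740
G1 X124.22 Y77.62 F859
G1 X102.98 Y77.62
G1 X92.36 Y59.23
G1 X102.98 Y40.84
G1 X124.22 Y40.84
G1 X134.84 Y59.23
M5
G0 X12.45 Y92.27
M3 S740
G1 X30.35 Y92.27 F859
G1 X30.35 Y15.71
G1 X12.45 Y15.71
G1 X12.45 Y92.27
M5
G0 X0.00 Y0.00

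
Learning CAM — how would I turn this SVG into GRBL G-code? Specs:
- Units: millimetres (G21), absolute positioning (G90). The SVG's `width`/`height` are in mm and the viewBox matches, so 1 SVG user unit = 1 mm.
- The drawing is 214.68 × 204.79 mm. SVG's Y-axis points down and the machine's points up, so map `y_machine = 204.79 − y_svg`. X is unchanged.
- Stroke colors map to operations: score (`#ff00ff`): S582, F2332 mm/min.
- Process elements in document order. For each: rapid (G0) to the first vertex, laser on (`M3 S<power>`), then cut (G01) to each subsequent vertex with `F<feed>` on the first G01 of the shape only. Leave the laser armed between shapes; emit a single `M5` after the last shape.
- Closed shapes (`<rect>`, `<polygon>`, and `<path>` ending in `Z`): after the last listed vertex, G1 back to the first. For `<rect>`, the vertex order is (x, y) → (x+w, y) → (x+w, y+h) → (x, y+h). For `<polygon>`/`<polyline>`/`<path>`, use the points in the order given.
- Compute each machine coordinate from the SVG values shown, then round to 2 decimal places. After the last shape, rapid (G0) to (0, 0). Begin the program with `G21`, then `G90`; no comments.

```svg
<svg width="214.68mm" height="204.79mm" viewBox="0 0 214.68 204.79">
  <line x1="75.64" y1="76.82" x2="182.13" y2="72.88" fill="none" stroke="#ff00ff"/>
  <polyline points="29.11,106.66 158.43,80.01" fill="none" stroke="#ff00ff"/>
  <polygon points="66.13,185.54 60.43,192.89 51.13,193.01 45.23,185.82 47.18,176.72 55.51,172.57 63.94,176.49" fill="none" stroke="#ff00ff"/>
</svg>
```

G21
G90
G0 X75.64 Y127.97
M3 S582
G01 X182.13 Y131.91 F2332
G0 X29.11 Y98.13
M3 S582
G01 X158.43 Y124.78 F2332
G0 X66.13 Y19.25
M3 S582
G01 X60.43 Y11.90 F2332
G01 X51.13 Y11.78
G01 X45.23 Y18.97
G01 X47.18 Y28.07
G01 X55.51 Y32.22
G01 X63.94 Y28.30
G01 X66.13 Y19.25
M5
G0 X0.00 Y0.00

viewBox `0 0 214.68 204.79` with mm width/height → 1 unit = 1 mm. Flip: y_m = 204.79 − y_svg.

**Shape 1** — `<line>` line segment, stroke `#ff00ff` → score (S582, F2332). Machine vertices: (75.64,127.97) → (182.13,131.91). Open path.

**Shape 2** — `<polyline>` line segment, stroke `#ff00ff` → score (S582, F2332). Machine vertices: (29.11,98.13) → (158.43,124.78). Open path.

**Shape 3** — `<polygon>` regular polygon, stroke `#ff00ff` → score (S582, F2332). Machine vertices: (66.13,19.25) → (60.43,11.90) → (51.13,11.78) → (45.23,18.97) → (47.18,28.07) → (55.51,32.22) → (63.94,28.30) → (66.13,19.25). Closed: final G1 returns to the first vertex.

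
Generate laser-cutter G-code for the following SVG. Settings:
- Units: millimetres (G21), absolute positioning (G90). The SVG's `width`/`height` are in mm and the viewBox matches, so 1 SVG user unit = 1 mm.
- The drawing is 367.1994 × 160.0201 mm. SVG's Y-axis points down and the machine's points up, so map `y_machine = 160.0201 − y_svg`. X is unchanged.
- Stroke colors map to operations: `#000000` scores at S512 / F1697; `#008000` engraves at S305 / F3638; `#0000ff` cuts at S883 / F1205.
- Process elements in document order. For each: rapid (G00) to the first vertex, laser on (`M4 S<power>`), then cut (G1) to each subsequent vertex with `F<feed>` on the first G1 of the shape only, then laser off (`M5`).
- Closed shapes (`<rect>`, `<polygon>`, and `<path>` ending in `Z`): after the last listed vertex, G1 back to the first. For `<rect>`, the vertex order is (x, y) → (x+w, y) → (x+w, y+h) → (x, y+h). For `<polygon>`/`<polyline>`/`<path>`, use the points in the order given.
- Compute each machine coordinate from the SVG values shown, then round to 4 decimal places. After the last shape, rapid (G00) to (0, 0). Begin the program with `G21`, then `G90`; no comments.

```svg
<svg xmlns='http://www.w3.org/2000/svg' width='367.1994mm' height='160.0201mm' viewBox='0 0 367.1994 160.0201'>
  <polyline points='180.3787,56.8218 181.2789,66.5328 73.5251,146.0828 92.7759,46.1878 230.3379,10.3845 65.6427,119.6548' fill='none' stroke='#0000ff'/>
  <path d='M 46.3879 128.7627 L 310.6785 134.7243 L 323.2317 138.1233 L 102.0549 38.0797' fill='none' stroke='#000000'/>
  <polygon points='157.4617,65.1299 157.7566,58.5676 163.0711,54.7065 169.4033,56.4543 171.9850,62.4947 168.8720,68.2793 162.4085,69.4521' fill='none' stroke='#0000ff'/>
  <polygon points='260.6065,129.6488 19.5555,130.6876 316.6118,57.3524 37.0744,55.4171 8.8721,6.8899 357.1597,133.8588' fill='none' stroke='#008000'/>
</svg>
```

G21
G90
G00 X180.3787 Y103.1983
M4 S883
G1 X181.2789 Y93.4873 F1205
G1 X73.5251 Y13.9373
G1 X92.7759 Y113.8323
G1 X230.3379 Y149.6356
G1 X65.6427 Y40.3653
M5
G00 X46.3879 Y31.2574
M4 S512
G1 X310.6785 Y25.2958 F1697
G1 X323.2317 Y21.8968
G1 X102.0549 Y121.9404
M5
G00 X157.4617 Y94.8902
M4 S883
G1 X157.7566 Y101.4525 F1205
G1 X163.0711 Y105.3136
G1 X169.4033 Y103.5658
G1 X171.9850 Y97.5254
G1 X168.8720 Y91.7408
G1 X162.4085 Y90.5680
G1 X157.4617 Y94.8902
M5
G00 X260.6065 Y30.3713
M4 S305
G1 X19.5555 Y29.3325 F3638
G1 X316.6118 Y102.6677
G1 X37.0744 Y104.6030
G1 X8.8721 Y153.1302
G1 X357.1597 Y26.1613
G1 X260.6065 Y30.3713
M5
G00 X0.0000 Y0.0000

viewBox `0 0 367.1994 160.0201` with mm width/height → 1 unit = 1 mm. Flip: y_m = 160.0201 − y_svg.

**Shape 1** — `<polyline>` open polyline, stroke `#0000ff` → cut (S883, F1205). Machine vertices: (180.3787,103.1983) → (181.2789,93.4873) → (73.5251,13.9373) → (92.7759,113.8323) → (230.3379,149.6356) → (65.6427,40.3653). Open path.

**Shape 2** — `<path>` open polyline, stroke `#000000` → score (S512, F1697). Machine vertices: (46.3879,31.2574) → (310.6785,25.2958) → (323.2317,21.8968) → (102.0549,121.9404). Open path.

**Shape 3** — `<polygon>` regular polygon, stroke `#0000ff` → cut (S883, F1205). Machine vertices: (157.4617,94.8902) → (157.7566,101.4525) → (163.0711,105.3136) → (169.4033,103.5658) → (171.9850,97.5254) → (168.8720,91.7408) → (162.4085,90.5680) → (157.4617,94.8902). Closed: final G1 returns to the first vertex.

**Shape 4** — `<polygon>` closed polygon, stroke `#008000` → engrave (S305, F3638). Machine vertices: (260.6065,30.3713) → (19.5555,29.3325) → (316.6118,102.6677) → (37.0744,104.6030) → (8.8721,153.1302) → (357.1597,26.1613) → (260.6065,30.3713). Closed: final G1 returns to the first vertex.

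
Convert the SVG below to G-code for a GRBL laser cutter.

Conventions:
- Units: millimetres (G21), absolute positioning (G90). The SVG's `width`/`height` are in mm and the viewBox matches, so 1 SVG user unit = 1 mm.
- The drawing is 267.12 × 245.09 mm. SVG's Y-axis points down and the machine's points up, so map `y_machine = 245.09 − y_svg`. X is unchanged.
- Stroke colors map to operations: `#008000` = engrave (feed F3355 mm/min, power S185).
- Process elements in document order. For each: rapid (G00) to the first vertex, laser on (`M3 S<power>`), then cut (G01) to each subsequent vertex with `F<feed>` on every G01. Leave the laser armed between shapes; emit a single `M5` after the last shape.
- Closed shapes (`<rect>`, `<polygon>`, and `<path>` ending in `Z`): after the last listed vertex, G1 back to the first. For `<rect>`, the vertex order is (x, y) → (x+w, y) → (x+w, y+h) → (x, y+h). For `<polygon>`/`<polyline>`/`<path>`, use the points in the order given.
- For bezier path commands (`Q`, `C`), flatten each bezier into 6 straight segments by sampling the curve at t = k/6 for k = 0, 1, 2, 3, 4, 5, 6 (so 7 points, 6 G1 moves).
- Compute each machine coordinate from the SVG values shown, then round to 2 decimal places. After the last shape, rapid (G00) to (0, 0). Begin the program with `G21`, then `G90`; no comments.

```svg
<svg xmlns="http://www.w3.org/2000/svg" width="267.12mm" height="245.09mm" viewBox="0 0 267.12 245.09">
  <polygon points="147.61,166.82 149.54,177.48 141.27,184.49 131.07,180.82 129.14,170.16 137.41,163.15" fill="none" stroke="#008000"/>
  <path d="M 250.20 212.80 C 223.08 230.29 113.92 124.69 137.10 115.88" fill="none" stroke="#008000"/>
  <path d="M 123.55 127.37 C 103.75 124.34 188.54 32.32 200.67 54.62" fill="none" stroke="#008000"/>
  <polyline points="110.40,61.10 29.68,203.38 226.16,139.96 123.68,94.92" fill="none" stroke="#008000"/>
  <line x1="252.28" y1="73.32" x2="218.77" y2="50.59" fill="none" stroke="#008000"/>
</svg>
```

viewBox `0 0 267.12 245.09` with mm width/height → 1 unit = 1 mm. Flip: y_m = 245.09 − y_svg.

**Shape 1** — `<polygon>` regular polygon, stroke `#008000` → engrave (S185, F3355). Machine vertices: (147.61,78.27) → (149.54,67.61) → (141.27,60.60) → (131.07,64.27) → (129.14,74.93) → (137.41,81.94) → (147.61,78.27). Closed: final G1 returns to the first vertex.

**Shape 2** — `<path>` cubic bezier, stroke `#008000` → engrave (S185, F3355). Control points (SVG): P0=(250.20,212.80), P1=(223.08,230.29), P2=(113.92,124.69), P3=(137.10,115.88); sampled at t=k/6. Machine vertices: (250.20,32.29) → (230.80,32.78) → (203.67,47.69) → (174.79,70.89) → (150.09,96.28) → (135.55,117.76) → (137.10,129.21). Open path.

**Shape 3** — `<path>` cubic bezier, stroke `#008000` → engrave (S185, F3355). Control points (SVG): P0=(123.55,127.37), P1=(103.75,124.34), P2=(188.54,32.32), P3=(200.67,54.62); sampled at t=k/6. Machine vertices: (123.55,117.72) → (121.55,125.71) → (132.05,142.88) → (150.14,163.59) → (170.88,182.19) → (189.37,193.03) → (200.67,190.47). Open path.

**Shape 4** — `<polyline>` open polyline, stroke `#008000` → engrave (S185, F3355). Machine vertices: (110.40,183.99) → (29.68,41.71) → (226.16,105.13) → (123.68,150.17). Open path.

**Shape 5** — `<line>` line segment, stroke `#008000` → engrave (S185, F3355). Machine vertices: (252.28,171.77) → (218.77,194.50). Open path.

G21
G90
G00 X147.61 Y78.27
M3 S185
G01 X149.54 Y67.61 F3355
G01 X141.27 Y60.60 F3355
G01 X131.07 Y64.27 F3355
G01 X129.14 Y74.93 F3355
G01 X137.41 Y81.94 F3355
G01 X147.61 Y78.27 F3355
G00 X250.20 Y32.29
M3 S185
G01 X230.80 Y32.78 F3355
G01 X203.67 Y47.69 F3355
G01 X174.79 Y70.89 F3355
G01 X150.09 Y96.28 F3355
G01 X135.55 Y117.76 F3355
G01 X137.10 Y129.21 F3355
G00 X123.55 Y117.72
M3 S185
G01 X121.55 Y125.71 F3355
G01 X132.05 Y142.88 F3355
G01 X150.14 Y163.59 F3355
G01 X170.88 Y182.19 F3355
G01 X189.37 Y193.03 F3355
G01 X200.67 Y190.47 F3355
G00 X110.40 Y183.99
M3 S185
G01 X29.68 Y41.71 F3355
G01 X226.16 Y105.13 F3355
G01 X123.68 Y150.17 F3355
G00 X252.28 Y171.77
M3 S185
G01 X218.77 Y194.50 F3355
M5
G00 X0.00 Y0.00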